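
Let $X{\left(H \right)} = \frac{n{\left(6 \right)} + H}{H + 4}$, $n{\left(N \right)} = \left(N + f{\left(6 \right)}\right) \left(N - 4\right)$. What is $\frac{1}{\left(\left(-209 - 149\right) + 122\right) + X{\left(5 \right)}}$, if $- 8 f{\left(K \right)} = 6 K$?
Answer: $- \frac{9}{2116} \approx -0.0042533$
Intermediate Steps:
$f{\left(K \right)} = - \frac{3 K}{4}$ ($f{\left(K \right)} = - \frac{6 K}{8} = - \frac{3 K}{4}$)
$n{\left(N \right)} = \left(-4 + N\right) \left(- \frac{9}{2} + N\right)$ ($n{\left(N \right)} = \left(N - \frac{9}{2}\right) \left(N - 4\right) = \left(N - \frac{9}{2}\right) \left(-4 + N\right) = \left(- \frac{9}{2} + N\right) \left(-4 + N\right) = \left(-4 + N\right) \left(- \frac{9}{2} + N\right)$)
$X{\left(H \right)} = \frac{3 + H}{4 + H}$ ($X{\left(H \right)} = \frac{\left(18 + 6^{2} - 51\right) + H}{H + 4} = \frac{\left(18 + 36 - 51\right) + H}{4 + H} = \frac{3 + H}{4 + H}$)
$\frac{1}{\left(\left(-209 - 149\right) + 122\right) + X{\left(5 \right)}} = \frac{1}{\left(\left(-209 - 149\right) + 122\right) + \frac{3 + 5}{4 + 5}} = \frac{1}{\left(\left(-209 - 149\right) + 122\right) + \frac{1}{9} \cdot 8} = \frac{1}{\left(-358 + 122\right) + \frac{1}{9} \cdot 8} = \frac{1}{-236 + \frac{8}{9}} = \frac{1}{- \frac{2116}{9}} = - \frac{9}{2116}$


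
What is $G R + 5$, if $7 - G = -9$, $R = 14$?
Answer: $229$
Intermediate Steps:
$G = 16$ ($G = 7 - -9 = 7 + 9 = 16$)
$G R + 5 = 16 \cdot 14 + 5 = 224 + 5 = 229$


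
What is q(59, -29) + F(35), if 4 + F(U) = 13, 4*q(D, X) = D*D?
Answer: 3517/4 ≈ 879.25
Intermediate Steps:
q(D, X) = D**2/4 (q(D, X) = (D*D)/4 = D**2/4)
F(U) = 9 (F(U) = -4 + 13 = 9)
q(59, -29) + F(35) = (1/4)*59**2 + 9 = (1/4)*3481 + 9 = 3481/4 + 9 = 3517/4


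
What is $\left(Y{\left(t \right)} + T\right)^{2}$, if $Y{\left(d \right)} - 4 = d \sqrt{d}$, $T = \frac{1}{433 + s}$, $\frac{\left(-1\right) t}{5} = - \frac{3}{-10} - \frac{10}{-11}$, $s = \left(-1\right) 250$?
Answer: $\frac{\left(354772 - 24339 i \sqrt{2926}\right)^{2}}{7844999184} \approx -204.9 - 119.08 i$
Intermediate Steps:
$s = -250$
$t = - \frac{133}{22}$ ($t = - 5 \left(- \frac{3}{-10} - \frac{10}{-11}\right) = - 5 \left(\left(-3\right) \left(- \frac{1}{10}\right) - - \frac{10}{11}\right) = - 5 \left(\frac{3}{10} + \frac{10}{11}\right) = \left(-5\right) \frac{133}{110} = - \frac{133}{22} \approx -6.0455$)
$T = \frac{1}{183}$ ($T = \frac{1}{433 - 250} = \frac{1}{183} \approx 0.0054645$)
$Y{\left(d \right)} = 4 + d^{\frac{3}{2}}$ ($Y{\left(d \right)} = 4 + d \sqrt{d} = 4 + d^{\frac{3}{2}}$)
$\left(Y{\left(t \right)} + T\right)^{2} = \left(\left(4 + \left(- \frac{133}{22}\right)^{\frac{3}{2}}\right) + \frac{1}{183}\right)^{2} = \left(\left(4 - \frac{133 i \sqrt{2926}}{484}\right) + \frac{1}{183}\right)^{2} = \left(\frac{733}{183} - \frac{133 i \sqrt{2926}}{484}\right)^{2}$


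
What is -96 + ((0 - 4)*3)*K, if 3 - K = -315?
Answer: -3912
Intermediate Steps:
K = 318 (K = 3 - 1*(-315) = 3 + 315 = 318)
-96 + ((0 - 4)*3)*K = -96 + ((0 - 4)*3)*318 = -96 - 4*3*318 = -96 - 12*318 = -96 - 3816 = -3912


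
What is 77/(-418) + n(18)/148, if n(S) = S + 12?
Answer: 13/703 ≈ 0.018492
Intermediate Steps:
n(S) = 12 + S
77/(-418) + n(18)/148 = 77/(-418) + (12 + 18)/148 = 77*(-1/418) + 30*(1/148) = -7/38 + 15/74 = 13/703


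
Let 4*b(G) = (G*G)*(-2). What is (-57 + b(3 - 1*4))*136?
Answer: -7820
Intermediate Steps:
b(G) = -G²/2 (b(G) = ((G*G)*(-2))/4 = (G²*(-2))/4 = (-2*G²)/4 = -G²/2)
(-57 + b(3 - 1*4))*136 = (-57 - (3 - 1*4)²/2)*136 = (-57 - (3 - 4)²/2)*136 = (-57 - ½*(-1)²)*136 = (-57 - ½*1)*136 = (-57 - ½)*136 = -115/2*136 = -7820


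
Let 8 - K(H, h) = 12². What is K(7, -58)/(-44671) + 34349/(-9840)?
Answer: -1533065939/439562640 ≈ -3.4877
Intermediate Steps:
K(H, h) = -136 (K(H, h) = 8 - 1*12² = 8 - 1*144 = 8 - 144 = -136)
K(7, -58)/(-44671) + 34349/(-9840) = -136/(-44671) + 34349/(-9840) = -136*(-1/44671) + 34349*(-1/9840) = 136/44671 - 34349/9840 = -1533065939/439562640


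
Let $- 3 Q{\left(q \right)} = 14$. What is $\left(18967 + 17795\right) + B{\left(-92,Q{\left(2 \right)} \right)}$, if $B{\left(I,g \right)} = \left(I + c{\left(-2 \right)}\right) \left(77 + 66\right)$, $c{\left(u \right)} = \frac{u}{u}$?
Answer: $23749$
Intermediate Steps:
$Q{\left(q \right)} = - \frac{14}{3}$ ($Q{\left(q \right)} = \left(- \frac{1}{3}\right) 14 = - \frac{14}{3}$)
$c{\left(u \right)} = 1$
$B{\left(I,g \right)} = 143 + 143 I$ ($B{\left(I,g \right)} = \left(I + 1\right) \left(77 + 66\right) = \left(1 + I\right) 143 = 143 + 143 I$)
$\left(18967 + 17795\right) + B{\left(-92,Q{\left(2 \right)} \right)} = \left(18967 + 17795\right) + \left(143 + 143 \left(-92\right)\right) = 36762 + \left(143 - 13156\right) = 36762 - 13013 = 23749$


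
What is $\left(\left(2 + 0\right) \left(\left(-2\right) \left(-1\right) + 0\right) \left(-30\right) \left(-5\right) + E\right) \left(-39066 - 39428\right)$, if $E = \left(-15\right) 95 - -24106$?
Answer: $-1827418814$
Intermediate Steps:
$E = 22681$ ($E = -1425 + 24106 = 22681$)
$\left(\left(2 + 0\right) \left(\left(-2\right) \left(-1\right) + 0\right) \left(-30\right) \left(-5\right) + E\right) \left(-39066 - 39428\right) = \left(\left(2 + 0\right) \left(\left(-2\right) \left(-1\right) + 0\right) \left(-30\right) \left(-5\right) + 22681\right) \left(-39066 - 39428\right) = \left(2 \left(2 + 0\right) \left(-30\right) \left(-5\right) + 22681\right) \left(-78494\right) = \left(2 \cdot 2 \left(-30\right) \left(-5\right) + 22681\right) \left(-78494\right) = \left(4 \left(-30\right) \left(-5\right) + 22681\right) \left(-78494\right) = \left(\left(-120\right) \left(-5\right) + 22681\right) \left(-78494\right) = \left(600 + 22681\right) \left(-78494\right) = 23281 \left(-78494\right) = -1827418814$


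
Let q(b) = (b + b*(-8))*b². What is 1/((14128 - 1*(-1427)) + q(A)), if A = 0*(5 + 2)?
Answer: 1/15555 ≈ 6.4288e-5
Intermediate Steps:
A = 0 (A = 0*7 = 0)
q(b) = -7*b³ (q(b) = (b - 8*b)*b² = (-7*b)*b² = -7*b³)
1/((14128 - 1*(-1427)) + q(A)) = 1/((14128 - 1*(-1427)) - 7*0³) = 1/((14128 + 1427) - 7*0) = 1/(15555 + 0) = 1/15555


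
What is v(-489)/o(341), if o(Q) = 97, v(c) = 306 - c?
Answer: 795/97 ≈ 8.1959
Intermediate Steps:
v(-489)/o(341) = (306 - 1*(-489))/97 = (306 + 489)*(1/97) = 795*(1/97) = 795/97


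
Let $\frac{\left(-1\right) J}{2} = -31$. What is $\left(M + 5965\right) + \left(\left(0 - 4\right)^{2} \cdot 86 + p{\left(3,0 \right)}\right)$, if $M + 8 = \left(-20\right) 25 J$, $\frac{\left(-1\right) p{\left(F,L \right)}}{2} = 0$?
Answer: $-23667$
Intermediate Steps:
$J = 62$ ($J = \left(-2\right) \left(-31\right) = 62$)
$p{\left(F,L \right)} = 0$ ($p{\left(F,L \right)} = \left(-2\right) 0 = 0$)
$M = -31008$ ($M = -8 + \left(-20\right) 25 \cdot 62 = -8 - 31000 = -31008$)
$\left(M + 5965\right) + \left(\left(0 - 4\right)^{2} \cdot 86 + p{\left(3,0 \right)}\right) = \left(-31008 + 5965\right) + \left(\left(0 - 4\right)^{2} \cdot 86 + 0\right) = -25043 + \left(\left(-4\right)^{2} \cdot 86 + 0\right) = -25043 + \left(16 \cdot 86 + 0\right) = -25043 + \left(1376 + 0\right) = -25043 + 1376 = -23667$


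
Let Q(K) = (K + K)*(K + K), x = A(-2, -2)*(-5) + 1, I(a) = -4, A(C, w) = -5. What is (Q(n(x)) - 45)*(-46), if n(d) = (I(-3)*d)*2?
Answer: -7958506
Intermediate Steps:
x = 26 (x = -5*(-5) + 1 = 25 + 1 = 26)
n(d) = -8*d (n(d) = -4*d*2 = -8*d)
Q(K) = 4*K**2 (Q(K) = (2*K)*(2*K) = 4*K**2)
(Q(n(x)) - 45)*(-46) = (4*(-8*26)**2 - 45)*(-46) = (4*(-208)**2 - 45)*(-46) = (4*43264 - 45)*(-46) = (173056 - 45)*(-46) = 173011*(-46) = -7958506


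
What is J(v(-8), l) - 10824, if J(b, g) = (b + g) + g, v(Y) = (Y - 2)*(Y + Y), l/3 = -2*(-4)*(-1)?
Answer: -10712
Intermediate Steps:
l = -24 (l = 3*(-2*(-4)*(-1)) = 3*(8*(-1)) = 3*(-8) = -24)
v(Y) = 2*Y*(-2 + Y) (v(Y) = (-2 + Y)*(2*Y) = 2*Y*(-2 + Y))
J(b, g) = b + 2*g
J(v(-8), l) - 10824 = (2*(-8)*(-2 - 8) + 2*(-24)) - 10824 = (2*(-8)*(-10) - 48) - 10824 = (160 - 48) - 10824 = 112 - 10824 = -10712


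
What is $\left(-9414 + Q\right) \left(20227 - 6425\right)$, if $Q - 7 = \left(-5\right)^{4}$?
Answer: $-121209164$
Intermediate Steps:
$Q = 632$ ($Q = 7 + \left(-5\right)^{4} = 7 + 625 = 632$)
$\left(-9414 + Q\right) \left(20227 - 6425\right) = \left(-9414 + 632\right) \left(20227 - 6425\right) = \left(-8782\right) 13802 = -121209164$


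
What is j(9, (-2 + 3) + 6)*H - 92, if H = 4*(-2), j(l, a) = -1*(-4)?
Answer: -124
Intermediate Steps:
j(l, a) = 4
H = -8
j(9, (-2 + 3) + 6)*H - 92 = 4*(-8) - 92 = -32 - 92 = -124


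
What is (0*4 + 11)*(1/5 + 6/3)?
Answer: 121/5 ≈ 24.200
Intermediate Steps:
(0*4 + 11)*(1/5 + 6/3) = (0 + 11)*(1*(⅕) + 6*(⅓)) = 11*(⅕ + 2) = 11*(11/5) = 121/5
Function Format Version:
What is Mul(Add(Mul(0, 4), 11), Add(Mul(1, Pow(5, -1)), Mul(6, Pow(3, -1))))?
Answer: Rational(121, 5) ≈ 24.200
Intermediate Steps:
Mul(Add(Mul(0, 4), 11), Add(Mul(1, Pow(5, -1)), Mul(6, Pow(3, -1)))) = Mul(Add(0, 11), Add(Mul(1, Rational(1, 5)), Mul(6, Rational(1, 3)))) = Mul(11, Add(Rational(1, 5), 2)) = Mul(11, Rational(11, 5)) = Rational(121, 5)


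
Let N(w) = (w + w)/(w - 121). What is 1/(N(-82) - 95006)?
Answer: -203/19286054 ≈ -1.0526e-5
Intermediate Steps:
N(w) = 2*w/(-121 + w) (N(w) = (2*w)/(-121 + w) = 2*w/(-121 + w))
1/(N(-82) - 95006) = 1/(2*(-82)/(-121 - 82) - 95006) = 1/(2*(-82)/(-203) - 95006) = 1/(2*(-82)*(-1/203) - 95006) = 1/(164/203 - 95006) = 1/(-19286054/203) = -203/19286054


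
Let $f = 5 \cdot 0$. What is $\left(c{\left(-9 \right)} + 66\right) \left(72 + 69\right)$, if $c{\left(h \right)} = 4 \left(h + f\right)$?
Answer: $4230$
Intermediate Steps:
$f = 0$
$c{\left(h \right)} = 4 h$ ($c{\left(h \right)} = 4 \left(h + 0\right) = 4 h$)
$\left(c{\left(-9 \right)} + 66\right) \left(72 + 69\right) = \left(4 \left(-9\right) + 66\right) \left(72 + 69\right) = \left(-36 + 66\right) 141 = 30 \cdot 141 = 4230$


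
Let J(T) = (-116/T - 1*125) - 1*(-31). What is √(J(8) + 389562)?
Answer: √1557814/2 ≈ 624.06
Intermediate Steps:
J(T) = -94 - 116/T (J(T) = (-116/T - 125) + 31 = (-125 - 116/T) + 31 = -94 - 116/T)
√(J(8) + 389562) = √((-94 - 116/8) + 389562) = √((-94 - 116*⅛) + 389562) = √((-94 - 29/2) + 389562) = √(-217/2 + 389562) = √(778907/2) = √1557814/2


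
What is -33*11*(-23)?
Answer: 8349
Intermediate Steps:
-33*11*(-23) = -363*(-23) = 8349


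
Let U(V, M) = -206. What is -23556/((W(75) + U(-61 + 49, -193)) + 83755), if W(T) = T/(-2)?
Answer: -47112/167023 ≈ -0.28207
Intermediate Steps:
W(T) = -T/2 (W(T) = T*(-½) = -T/2)
-23556/((W(75) + U(-61 + 49, -193)) + 83755) = -23556/((-½*75 - 206) + 83755) = -23556/((-75/2 - 206) + 83755) = -23556/(-487/2 + 83755) = -23556/167023/2 = -23556*2/167023 = -47112/167023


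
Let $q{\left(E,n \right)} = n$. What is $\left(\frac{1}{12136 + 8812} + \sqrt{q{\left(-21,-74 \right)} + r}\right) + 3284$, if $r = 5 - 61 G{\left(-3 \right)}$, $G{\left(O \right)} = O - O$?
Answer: $\frac{68793233}{20948} + i \sqrt{69} \approx 3284.0 + 8.3066 i$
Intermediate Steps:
$G{\left(O \right)} = 0$
$r = 5$ ($r = 5 - 0 = 5 + 0 = 5$)
$\left(\frac{1}{12136 + 8812} + \sqrt{q{\left(-21,-74 \right)} + r}\right) + 3284 = \left(\frac{1}{12136 + 8812} + \sqrt{-74 + 5}\right) + 3284 = \left(\frac{1}{20948} + \sqrt{-69}\right) + 3284 = \left(\frac{1}{20948} + i \sqrt{69}\right) + 3284 = \frac{68793233}{20948} + i \sqrt{69}$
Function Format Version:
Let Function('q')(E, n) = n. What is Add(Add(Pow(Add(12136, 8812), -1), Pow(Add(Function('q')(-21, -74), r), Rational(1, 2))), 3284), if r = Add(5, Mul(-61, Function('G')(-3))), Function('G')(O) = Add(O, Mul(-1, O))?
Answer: Add(Rational(68793233, 20948), Mul(I, Pow(69, Rational(1, 2)))) ≈ Add(3284.0, Mul(8.3066, I))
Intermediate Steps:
Function('G')(O) = 0
r = 5 (r = Add(5, Mul(-61, 0)) = Add(5, 0) = 5)
Add(Add(Pow(Add(12136, 8812), -1), Pow(Add(Function('q')(-21, -74), r), Rational(1, 2))), 3284) = Add(Add(Pow(Add(12136, 8812), -1), Pow(Add(-74, 5), Rational(1, 2))), 3284) = Add(Add(Pow(20948, -1), Pow(-69, Rational(1, 2))), 3284) = Add(Add(Rational(1, 20948), Mul(I, Pow(69, Rational(1, 2)))), 3284) = Add(Rational(68793233, 20948), Mul(I, Pow(69, Rational(1, 2))))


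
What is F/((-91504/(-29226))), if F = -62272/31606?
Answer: -8124828/12911051 ≈ -0.62929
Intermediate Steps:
F = -31136/15803 (F = -62272*1/31606 = -31136/15803 ≈ -1.9703)
F/((-91504/(-29226))) = -31136/(15803*((-91504/(-29226)))) = -31136/(15803*((-91504*(-1/29226)))) = -31136/(15803*45752/14613) = -31136/15803*14613/45752 = -8124828/12911051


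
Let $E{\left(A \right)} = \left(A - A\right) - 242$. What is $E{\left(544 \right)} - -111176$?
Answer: $110934$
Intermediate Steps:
$E{\left(A \right)} = -242$ ($E{\left(A \right)} = 0 - 242 = -242$)
$E{\left(544 \right)} - -111176 = -242 - -111176 = -242 + 111176 = 110934$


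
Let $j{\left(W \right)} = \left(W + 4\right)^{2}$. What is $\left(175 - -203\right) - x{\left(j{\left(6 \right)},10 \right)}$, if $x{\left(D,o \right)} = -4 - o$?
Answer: $392$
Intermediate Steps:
$j{\left(W \right)} = \left(4 + W\right)^{2}$
$\left(175 - -203\right) - x{\left(j{\left(6 \right)},10 \right)} = \left(175 - -203\right) - \left(-4 - 10\right) = \left(175 + 203\right) - \left(-4 - 10\right) = 378 - -14 = 378 + 14 = 392$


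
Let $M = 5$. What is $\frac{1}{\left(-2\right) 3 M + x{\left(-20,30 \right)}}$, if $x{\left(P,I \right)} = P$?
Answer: $- \frac{1}{50} \approx -0.02$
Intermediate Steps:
$\frac{1}{\left(-2\right) 3 M + x{\left(-20,30 \right)}} = \frac{1}{\left(-2\right) 3 \cdot 5 - 20} = \frac{1}{\left(-6\right) 5 - 20} = \frac{1}{-30 - 20} = \frac{1}{-50} = - \frac{1}{50}$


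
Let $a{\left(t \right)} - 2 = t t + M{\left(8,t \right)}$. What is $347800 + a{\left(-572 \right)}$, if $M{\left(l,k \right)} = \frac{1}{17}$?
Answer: $\frac{11474763}{17} \approx 6.7499 \cdot 10^{5}$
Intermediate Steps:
$M{\left(l,k \right)} = \frac{1}{17}$
$a{\left(t \right)} = \frac{35}{17} + t^{2}$ ($a{\left(t \right)} = 2 + \left(t t + \frac{1}{17}\right) = 2 + \left(t^{2} + \frac{1}{17}\right) = 2 + \left(\frac{1}{17} + t^{2}\right) = \frac{35}{17} + t^{2}$)
$347800 + a{\left(-572 \right)} = 347800 + \left(\frac{35}{17} + \left(-572\right)^{2}\right) = 347800 + \left(\frac{35}{17} + 327184\right) = 347800 + \frac{5562163}{17} = \frac{11474763}{17}$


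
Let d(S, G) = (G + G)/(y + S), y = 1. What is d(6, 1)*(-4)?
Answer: -8/7 ≈ -1.1429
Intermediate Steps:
d(S, G) = 2*G/(1 + S) (d(S, G) = (G + G)/(1 + S) = (2*G)/(1 + S) = 2*G/(1 + S))
d(6, 1)*(-4) = (2*1/(1 + 6))*(-4) = (2*1/7)*(-4) = (2*1*(1/7))*(-4) = (2/7)*(-4) = -8/7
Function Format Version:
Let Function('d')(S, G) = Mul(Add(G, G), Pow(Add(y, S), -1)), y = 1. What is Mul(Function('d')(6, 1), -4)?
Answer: Rational(-8, 7) ≈ -1.1429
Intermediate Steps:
Function('d')(S, G) = Mul(2, G, Pow(Add(1, S), -1)) (Function('d')(S, G) = Mul(Add(G, G), Pow(Add(1, S), -1)) = Mul(Mul(2, G), Pow(Add(1, S), -1)) = Mul(2, G, Pow(Add(1, S), -1)))
Mul(Function('d')(6, 1), -4) = Mul(Mul(2, 1, Pow(Add(1, 6), -1)), -4) = Mul(Mul(2, 1, Pow(7, -1)), -4) = Mul(Mul(2, 1, Rational(1, 7)), -4) = Mul(Rational(2, 7), -4) = Rational(-8, 7)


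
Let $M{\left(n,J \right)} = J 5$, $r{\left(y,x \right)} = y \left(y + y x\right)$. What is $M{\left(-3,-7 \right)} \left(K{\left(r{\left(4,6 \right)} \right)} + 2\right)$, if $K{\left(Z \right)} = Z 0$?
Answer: $-70$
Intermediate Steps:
$r{\left(y,x \right)} = y \left(y + x y\right)$
$K{\left(Z \right)} = 0$
$M{\left(n,J \right)} = 5 J$
$M{\left(-3,-7 \right)} \left(K{\left(r{\left(4,6 \right)} \right)} + 2\right) = 5 \left(-7\right) \left(0 + 2\right) = \left(-35\right) 2 = -70$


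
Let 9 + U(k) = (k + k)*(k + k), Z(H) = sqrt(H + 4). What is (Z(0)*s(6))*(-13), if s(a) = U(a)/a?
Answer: -585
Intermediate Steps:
Z(H) = sqrt(4 + H)
U(k) = -9 + 4*k**2 (U(k) = -9 + (k + k)*(k + k) = -9 + (2*k)*(2*k) = -9 + 4*k**2)
s(a) = (-9 + 4*a**2)/a
(Z(0)*s(6))*(-13) = (sqrt(4 + 0)*(-9/6 + 4*6))*(-13) = (sqrt(4)*(-9*1/6 + 24))*(-13) = (2*(-3/2 + 24))*(-13) = (2*(45/2))*(-13) = 45*(-13) = -585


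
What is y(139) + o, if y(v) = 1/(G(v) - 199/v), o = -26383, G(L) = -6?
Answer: -27253778/1033 ≈ -26383.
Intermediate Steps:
y(v) = 1/(-6 - 199/v)
y(139) + o = 139/(-199 - 6*139) - 26383 = 139/(-199 - 834) - 26383 = 139/(-1033) - 26383 = 139*(-1/1033) - 26383 = -139/1033 - 26383 = -27253778/1033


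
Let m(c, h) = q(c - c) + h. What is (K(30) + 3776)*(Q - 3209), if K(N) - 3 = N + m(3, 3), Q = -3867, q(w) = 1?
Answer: -26980788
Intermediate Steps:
m(c, h) = 1 + h
K(N) = 7 + N (K(N) = 3 + (N + (1 + 3)) = 3 + (N + 4) = 3 + (4 + N) = 7 + N)
(K(30) + 3776)*(Q - 3209) = ((7 + 30) + 3776)*(-3867 - 3209) = (37 + 3776)*(-7076) = 3813*(-7076) = -26980788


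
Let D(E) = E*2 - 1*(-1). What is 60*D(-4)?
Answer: -420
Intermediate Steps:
D(E) = 1 + 2*E (D(E) = 2*E + 1 = 1 + 2*E)
60*D(-4) = 60*(1 + 2*(-4)) = 60*(1 - 8) = 60*(-7) = -420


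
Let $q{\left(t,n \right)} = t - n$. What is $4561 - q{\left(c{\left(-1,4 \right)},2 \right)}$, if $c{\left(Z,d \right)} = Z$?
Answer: $4564$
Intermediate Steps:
$4561 - q{\left(c{\left(-1,4 \right)},2 \right)} = 4561 - \left(-1 - 2\right) = 4561 - -3 = 4561 + 3 = 4564$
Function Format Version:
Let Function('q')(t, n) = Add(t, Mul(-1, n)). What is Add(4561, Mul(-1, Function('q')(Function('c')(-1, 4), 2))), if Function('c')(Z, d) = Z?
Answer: 4564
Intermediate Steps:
Add(4561, Mul(-1, Function('q')(Function('c')(-1, 4), 2))) = Add(4561, Mul(-1, Add(-1, Mul(-1, 2)))) = Add(4561, Mul(-1, Add(-1, -2))) = Add(4561, Mul(-1, -3)) = Add(4561, 3) = 4564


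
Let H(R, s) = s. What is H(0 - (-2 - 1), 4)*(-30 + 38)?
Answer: 32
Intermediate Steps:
H(0 - (-2 - 1), 4)*(-30 + 38) = 4*(-30 + 38) = 4*8 = 32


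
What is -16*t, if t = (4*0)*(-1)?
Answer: 0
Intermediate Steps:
t = 0 (t = 0*(-1) = 0)
-16*t = -16*0 = 0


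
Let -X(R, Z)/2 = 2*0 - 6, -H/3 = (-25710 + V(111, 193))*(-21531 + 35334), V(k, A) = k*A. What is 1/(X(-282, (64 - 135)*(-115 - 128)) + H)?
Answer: 1/177520395 ≈ 5.6332e-9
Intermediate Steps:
V(k, A) = A*k
H = 177520383 (H = -3*(-25710 + 193*111)*(-21531 + 35334) = -3*(-25710 + 21423)*13803 = -(-12861)*13803 = -3*(-59173461) = 177520383)
X(R, Z) = 12 (X(R, Z) = -2*(2*0 - 6) = -2*(0 - 6) = -2*(-6) = 12)
1/(X(-282, (64 - 135)*(-115 - 128)) + H) = 1/(12 + 177520383) = 1/177520395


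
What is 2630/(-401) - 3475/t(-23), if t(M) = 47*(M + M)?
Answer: -4292585/866962 ≈ -4.9513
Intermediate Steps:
t(M) = 94*M (t(M) = 47*(2*M) = 94*M)
2630/(-401) - 3475/t(-23) = 2630/(-401) - 3475/(94*(-23)) = 2630*(-1/401) - 3475/(-2162) = -2630/401 - 3475*(-1/2162) = -2630/401 + 3475/2162 = -4292585/866962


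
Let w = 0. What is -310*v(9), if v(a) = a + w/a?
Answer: -2790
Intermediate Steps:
v(a) = a (v(a) = a + 0/a = a + 0 = a)
-310*v(9) = -310*9 = -2790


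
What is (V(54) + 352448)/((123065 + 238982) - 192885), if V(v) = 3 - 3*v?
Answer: 50327/24166 ≈ 2.0826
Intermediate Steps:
(V(54) + 352448)/((123065 + 238982) - 192885) = ((3 - 3*54) + 352448)/((123065 + 238982) - 192885) = ((3 - 162) + 352448)/(362047 - 192885) = (-159 + 352448)/169162 = 352289*(1/169162) = 50327/24166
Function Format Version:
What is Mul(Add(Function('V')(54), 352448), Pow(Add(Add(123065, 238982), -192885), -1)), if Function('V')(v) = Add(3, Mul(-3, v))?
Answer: Rational(50327, 24166) ≈ 2.0826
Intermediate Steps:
Mul(Add(Function('V')(54), 352448), Pow(Add(Add(123065, 238982), -192885), -1)) = Mul(Add(Add(3, Mul(-3, 54)), 352448), Pow(Add(Add(123065, 238982), -192885), -1)) = Mul(Add(Add(3, -162), 352448), Pow(Add(362047, -192885), -1)) = Mul(Add(-159, 352448), Pow(169162, -1)) = Mul(352289, Rational(1, 169162)) = Rational(50327, 24166)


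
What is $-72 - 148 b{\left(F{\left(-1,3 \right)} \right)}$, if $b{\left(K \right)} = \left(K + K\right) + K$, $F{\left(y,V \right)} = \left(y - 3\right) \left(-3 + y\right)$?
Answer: $-7176$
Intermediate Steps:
$F{\left(y,V \right)} = \left(-3 + y\right)^{2}$ ($F{\left(y,V \right)} = \left(-3 + y\right) \left(-3 + y\right) = \left(-3 + y\right)^{2}$)
$b{\left(K \right)} = 3 K$ ($b{\left(K \right)} = 2 K + K = 3 K$)
$-72 - 148 b{\left(F{\left(-1,3 \right)} \right)} = -72 - 148 \cdot 3 \left(-3 - 1\right)^{2} = -72 - 148 \cdot 3 \left(-4\right)^{2} = -72 - 148 \cdot 3 \cdot 16 = -72 - 7104 = -7176$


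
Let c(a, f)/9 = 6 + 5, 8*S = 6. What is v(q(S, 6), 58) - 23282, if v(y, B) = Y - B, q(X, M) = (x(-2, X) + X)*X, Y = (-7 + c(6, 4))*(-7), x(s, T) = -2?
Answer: -23984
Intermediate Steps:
S = 3/4 (S = (1/8)*6 = 3/4 ≈ 0.75000)
c(a, f) = 99 (c(a, f) = 9*(6 + 5) = 9*11 = 99)
Y = -644 (Y = (-7 + 99)*(-7) = 92*(-7) = -644)
q(X, M) = X*(-2 + X) (q(X, M) = (-2 + X)*X = X*(-2 + X))
v(y, B) = -644 - B
v(q(S, 6), 58) - 23282 = (-644 - 1*58) - 23282 = (-644 - 58) - 23282 = -702 - 23282 = -23984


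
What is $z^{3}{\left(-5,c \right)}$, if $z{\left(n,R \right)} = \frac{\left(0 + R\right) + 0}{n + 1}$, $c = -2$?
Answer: $\frac{1}{8} \approx 0.125$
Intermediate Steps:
$z{\left(n,R \right)} = \frac{R}{1 + n}$ ($z{\left(n,R \right)} = \frac{R + 0}{1 + n} = \frac{R}{1 + n}$)
$z^{3}{\left(-5,c \right)} = \left(- \frac{2}{1 - 5}\right)^{3} = \left(- \frac{2}{-4}\right)^{3} = \left(\left(-2\right) \left(- \frac{1}{4}\right)\right)^{3} = \left(\frac{1}{2}\right)^{3} = \frac{1}{8}$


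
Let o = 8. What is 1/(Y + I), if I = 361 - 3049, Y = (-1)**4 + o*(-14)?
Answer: -1/2799 ≈ -0.00035727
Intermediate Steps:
Y = -111 (Y = (-1)**4 + 8*(-14) = 1 - 112 = -111)
I = -2688
1/(Y + I) = 1/(-111 - 2688) = 1/(-2799) = -1/2799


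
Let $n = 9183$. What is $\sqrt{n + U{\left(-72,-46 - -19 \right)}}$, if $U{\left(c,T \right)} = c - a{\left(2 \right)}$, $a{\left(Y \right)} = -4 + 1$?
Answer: $7 \sqrt{186} \approx 95.467$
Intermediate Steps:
$a{\left(Y \right)} = -3$
$U{\left(c,T \right)} = 3 + c$ ($U{\left(c,T \right)} = c - -3 = c + 3 = 3 + c$)
$\sqrt{n + U{\left(-72,-46 - -19 \right)}} = \sqrt{9183 + \left(3 - 72\right)} = \sqrt{9183 - 69} = \sqrt{9114} = 7 \sqrt{186}$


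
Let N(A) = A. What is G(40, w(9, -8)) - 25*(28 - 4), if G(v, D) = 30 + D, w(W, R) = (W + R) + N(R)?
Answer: -577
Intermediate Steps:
w(W, R) = W + 2*R (w(W, R) = (W + R) + R = (R + W) + R = W + 2*R)
G(40, w(9, -8)) - 25*(28 - 4) = (30 + (9 + 2*(-8))) - 25*(28 - 4) = (30 + (9 - 16)) - 25*24 = (30 - 7) - 600 = 23 - 600 = -577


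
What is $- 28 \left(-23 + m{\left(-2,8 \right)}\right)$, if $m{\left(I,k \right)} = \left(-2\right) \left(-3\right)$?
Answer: $476$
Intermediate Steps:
$m{\left(I,k \right)} = 6$
$- 28 \left(-23 + m{\left(-2,8 \right)}\right) = - 28 \left(-23 + 6\right) = \left(-28\right) \left(-17\right) = 476$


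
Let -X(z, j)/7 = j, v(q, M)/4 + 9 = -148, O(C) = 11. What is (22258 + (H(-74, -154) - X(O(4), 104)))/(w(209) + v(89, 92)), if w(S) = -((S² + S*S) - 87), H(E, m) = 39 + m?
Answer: -22871/87903 ≈ -0.26018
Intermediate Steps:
v(q, M) = -628 (v(q, M) = -36 + 4*(-148) = -36 - 592 = -628)
X(z, j) = -7*j
w(S) = 87 - 2*S² (w(S) = -((S² + S²) - 87) = -(2*S² - 87) = -(-87 + 2*S²) = 87 - 2*S²)
(22258 + (H(-74, -154) - X(O(4), 104)))/(w(209) + v(89, 92)) = (22258 + ((39 - 154) - (-7)*104))/((87 - 2*209²) - 628) = (22258 + (-115 - 1*(-728)))/((87 - 2*43681) - 628) = (22258 + (-115 + 728))/((87 - 87362) - 628) = (22258 + 613)/(-87275 - 628) = 22871/(-87903) = 22871*(-1/87903) = -22871/87903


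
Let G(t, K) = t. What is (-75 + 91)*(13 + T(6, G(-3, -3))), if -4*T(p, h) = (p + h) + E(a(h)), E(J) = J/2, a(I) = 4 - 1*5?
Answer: 198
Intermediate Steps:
a(I) = -1 (a(I) = 4 - 5 = -1)
E(J) = J/2 (E(J) = J*(½) = J/2)
T(p, h) = ⅛ - h/4 - p/4 (T(p, h) = -((p + h) + (½)*(-1))/4 = -((h + p) - ½)/4 = -(-½ + h + p)/4 = ⅛ - h/4 - p/4)
(-75 + 91)*(13 + T(6, G(-3, -3))) = (-75 + 91)*(13 + (⅛ - ¼*(-3) - ¼*6)) = 16*(13 + (⅛ + ¾ - 3/2)) = 16*(13 - 5/8) = 16*(99/8) = 198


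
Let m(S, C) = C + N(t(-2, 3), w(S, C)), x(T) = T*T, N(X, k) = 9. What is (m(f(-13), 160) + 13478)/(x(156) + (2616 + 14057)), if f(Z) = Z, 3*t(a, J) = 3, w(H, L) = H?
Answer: 13647/41009 ≈ 0.33278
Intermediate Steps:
t(a, J) = 1 (t(a, J) = (1/3)*3 = 1)
x(T) = T**2
m(S, C) = 9 + C (m(S, C) = C + 9 = 9 + C)
(m(f(-13), 160) + 13478)/(x(156) + (2616 + 14057)) = ((9 + 160) + 13478)/(156**2 + (2616 + 14057)) = (169 + 13478)/(24336 + 16673) = 13647/41009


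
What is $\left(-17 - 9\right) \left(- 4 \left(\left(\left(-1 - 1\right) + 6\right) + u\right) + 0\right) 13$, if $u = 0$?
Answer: $5408$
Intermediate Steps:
$\left(-17 - 9\right) \left(- 4 \left(\left(\left(-1 - 1\right) + 6\right) + u\right) + 0\right) 13 = \left(-17 - 9\right) \left(- 4 \left(\left(\left(-1 - 1\right) + 6\right) + 0\right) + 0\right) 13 = - 26 \left(- 4 \left(\left(-2 + 6\right) + 0\right) + 0\right) 13 = - 26 \left(- 4 \left(4 + 0\right) + 0\right) 13 = - 26 \left(\left(-4\right) 4 + 0\right) 13 = - 26 \left(-16 + 0\right) 13 = \left(-26\right) \left(-16\right) 13 = 416 \cdot 13 = 5408$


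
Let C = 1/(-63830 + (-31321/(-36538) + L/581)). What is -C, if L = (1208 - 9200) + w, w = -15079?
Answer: 21228578/1355844904437 ≈ 1.5657e-5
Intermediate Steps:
L = -23071 (L = (1208 - 9200) - 15079 = -7992 - 15079 = -23071)
C = -21228578/1355844904437 (C = 1/(-63830 + (-31321/(-36538) - 23071/581)) = 1/(-63830 + (-31321*(-1/36538) - 23071*1/581)) = 1/(-63830 + (31321/36538 - 23071/581)) = 1/(-63830 - 824770697/21228578) = 1/(-1355844904437/21228578) = -21228578/1355844904437 ≈ -1.5657e-5)
-C = -1*(-21228578/1355844904437) = 21228578/1355844904437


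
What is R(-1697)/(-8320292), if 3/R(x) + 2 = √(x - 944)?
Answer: 3/11003586170 + 3*I*√2641/22007172340 ≈ 2.7264e-10 + 7.0055e-9*I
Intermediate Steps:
R(x) = 3/(-2 + √(-944 + x)) (R(x) = 3/(-2 + √(x - 944)) = 3/(-2 + √(-944 + x)))
R(-1697)/(-8320292) = (3/(-2 + √(-944 - 1697)))/(-8320292) = (3/(-2 + √(-2641)))*(-1/8320292) = (3/(-2 + I*√2641))*(-1/8320292) = -3/(8320292*(-2 + I*√2641))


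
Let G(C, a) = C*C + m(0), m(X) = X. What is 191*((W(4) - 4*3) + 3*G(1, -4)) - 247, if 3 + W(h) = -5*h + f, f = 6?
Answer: -5213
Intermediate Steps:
G(C, a) = C² (G(C, a) = C*C + 0 = C² + 0 = C²)
W(h) = 3 - 5*h (W(h) = -3 + (-5*h + 6) = -3 + (6 - 5*h) = 3 - 5*h)
191*((W(4) - 4*3) + 3*G(1, -4)) - 247 = 191*(((3 - 5*4) - 4*3) + 3*1²) - 247 = 191*(((3 - 20) - 12) + 3*1) - 247 = 191*((-17 - 12) + 3) - 247 = 191*(-29 + 3) - 247 = 191*(-26) - 247 = -4966 - 247 = -5213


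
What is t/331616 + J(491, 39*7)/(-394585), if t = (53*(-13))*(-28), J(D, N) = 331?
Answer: 1875642231/32712674840 ≈ 0.057337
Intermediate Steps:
t = 19292 (t = -689*(-28) = 19292)
t/331616 + J(491, 39*7)/(-394585) = 19292/331616 + 331/(-394585) = 19292*(1/331616) + 331*(-1/394585) = 4823/82904 - 331/394585 = 1875642231/32712674840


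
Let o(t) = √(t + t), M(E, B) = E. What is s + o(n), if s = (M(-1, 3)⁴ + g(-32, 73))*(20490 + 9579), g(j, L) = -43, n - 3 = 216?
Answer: -1262898 + √438 ≈ -1.2629e+6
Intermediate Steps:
n = 219 (n = 3 + 216 = 219)
o(t) = √2*√t (o(t) = √(2*t) = √2*√t)
s = -1262898 (s = ((-1)⁴ - 43)*(20490 + 9579) = (1 - 43)*30069 = -42*30069 = -1262898)
s + o(n) = -1262898 + √2*√219 = -1262898 + √438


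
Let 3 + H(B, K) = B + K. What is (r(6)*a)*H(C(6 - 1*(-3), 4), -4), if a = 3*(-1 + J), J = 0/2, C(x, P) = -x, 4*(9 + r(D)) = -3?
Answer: -468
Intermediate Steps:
r(D) = -39/4 (r(D) = -9 + (¼)*(-3) = -9 - ¾ = -39/4)
J = 0 (J = 0*(½) = 0)
H(B, K) = -3 + B + K (H(B, K) = -3 + (B + K) = -3 + B + K)
a = -3 (a = 3*(-1 + 0) = 3*(-1) = -3)
(r(6)*a)*H(C(6 - 1*(-3), 4), -4) = (-39/4*(-3))*(-3 - (6 - 1*(-3)) - 4) = 117*(-3 - (6 + 3) - 4)/4 = 117*(-3 - 1*9 - 4)/4 = 117*(-3 - 9 - 4)/4 = (117/4)*(-16) = -468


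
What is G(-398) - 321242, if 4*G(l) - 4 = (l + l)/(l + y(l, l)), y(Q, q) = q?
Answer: -1284963/4 ≈ -3.2124e+5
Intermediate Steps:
G(l) = 5/4 (G(l) = 1 + ((l + l)/(l + l))/4 = 1 + ((2*l)/((2*l)))/4 = 1 + ((2*l)*(1/(2*l)))/4 = 1 + (¼)*1 = 1 + ¼ = 5/4)
G(-398) - 321242 = 5/4 - 321242 = -1284963/4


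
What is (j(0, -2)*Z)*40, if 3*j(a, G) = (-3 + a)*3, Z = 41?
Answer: -4920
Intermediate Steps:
j(a, G) = -3 + a (j(a, G) = ((-3 + a)*3)/3 = (-9 + 3*a)/3 = -3 + a)
(j(0, -2)*Z)*40 = ((-3 + 0)*41)*40 = -3*41*40 = -123*40 = -4920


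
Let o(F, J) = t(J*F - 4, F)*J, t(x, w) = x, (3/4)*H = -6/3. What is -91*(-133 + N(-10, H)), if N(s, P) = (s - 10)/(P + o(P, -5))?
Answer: 446446/37 ≈ 12066.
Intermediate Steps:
H = -8/3 (H = 4*(-6/3)/3 = 4*(-6*⅓)/3 = (4/3)*(-2) = -8/3 ≈ -2.6667)
o(F, J) = J*(-4 + F*J) (o(F, J) = (J*F - 4)*J = (F*J - 4)*J = (-4 + F*J)*J = J*(-4 + F*J))
N(s, P) = (-10 + s)/(20 + 26*P) (N(s, P) = (s - 10)/(P - 5*(-4 + P*(-5))) = (-10 + s)/(P - 5*(-4 - 5*P)) = (-10 + s)/(P + (20 + 25*P)) = (-10 + s)/(20 + 26*P))
-91*(-133 + N(-10, H)) = -91*(-133 + (-10 - 10)/(2*(10 + 13*(-8/3)))) = -91*(-133 + (½)*(-20)/(10 - 104/3)) = -91*(-133 + (½)*(-20)/(-74/3)) = -91*(-133 + (½)*(-3/74)*(-20)) = -91*(-133 + 15/37) = -91*(-4906/37) = 446446/37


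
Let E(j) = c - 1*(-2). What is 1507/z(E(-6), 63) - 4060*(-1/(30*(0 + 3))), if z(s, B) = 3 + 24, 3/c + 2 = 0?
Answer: 2725/27 ≈ 100.93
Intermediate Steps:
c = -3/2 (c = 3/(-2 + 0) = 3/(-2) = 3*(-1/2) = -3/2 ≈ -1.5000)
E(j) = 1/2 (E(j) = -3/2 - 1*(-2) = -3/2 + 2 = 1/2)
z(s, B) = 27
1507/z(E(-6), 63) - 4060*(-1/(30*(0 + 3))) = 1507/27 - 4060*(-1/(30*(0 + 3))) = 1507*(1/27) - 4060/((-30*3)) = 1507/27 - 4060/(-90) = 1507/27 - 4060*(-1/90) = 1507/27 + 406/9 = 2725/27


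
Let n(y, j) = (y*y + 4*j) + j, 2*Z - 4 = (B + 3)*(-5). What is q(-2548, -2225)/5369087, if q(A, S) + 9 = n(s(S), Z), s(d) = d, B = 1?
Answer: 4950576/5369087 ≈ 0.92205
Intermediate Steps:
Z = -8 (Z = 2 + ((1 + 3)*(-5))/2 = 2 + (4*(-5))/2 = 2 + (½)*(-20) = 2 - 10 = -8)
n(y, j) = y² + 5*j (n(y, j) = (y² + 4*j) + j = y² + 5*j)
q(A, S) = -49 + S² (q(A, S) = -9 + (S² + 5*(-8)) = -9 + (S² - 40) = -9 + (-40 + S²) = -49 + S²)
q(-2548, -2225)/5369087 = (-49 + (-2225)²)/5369087 = (-49 + 4950625)*(1/5369087) = 4950576*(1/5369087) = 4950576/5369087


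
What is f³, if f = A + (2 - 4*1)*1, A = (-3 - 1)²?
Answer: 2744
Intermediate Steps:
A = 16 (A = (-4)² = 16)
f = 14 (f = 16 + (2 - 4*1)*1 = 16 + (2 - 4)*1 = 16 - 2*1 = 16 - 2 = 14)
f³ = 14³ = 2744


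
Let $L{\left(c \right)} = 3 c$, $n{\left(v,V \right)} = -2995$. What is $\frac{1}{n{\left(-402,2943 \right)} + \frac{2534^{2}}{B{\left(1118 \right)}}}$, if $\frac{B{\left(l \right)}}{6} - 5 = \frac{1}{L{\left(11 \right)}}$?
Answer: $\frac{83}{17409594} \approx 4.7675 \cdot 10^{-6}$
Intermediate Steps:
$B{\left(l \right)} = \frac{332}{11}$ ($B{\left(l \right)} = 30 + \frac{6}{3 \cdot 11} = 30 + \frac{6}{33} = 30 + 6 \cdot \frac{1}{33} = 30 + \frac{2}{11} = \frac{332}{11}$)
$\frac{1}{n{\left(-402,2943 \right)} + \frac{2534^{2}}{B{\left(1118 \right)}}} = \frac{1}{-2995 + \frac{2534^{2}}{\frac{332}{11}}} = \frac{1}{-2995 + 6421156 \cdot \frac{11}{332}} = \frac{1}{-2995 + \frac{17658179}{83}} = \frac{1}{\frac{17409594}{83}} = \frac{83}{17409594}$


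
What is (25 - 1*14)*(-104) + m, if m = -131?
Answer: -1275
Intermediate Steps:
(25 - 1*14)*(-104) + m = (25 - 1*14)*(-104) - 131 = (25 - 14)*(-104) - 131 = 11*(-104) - 131 = -1144 - 131 = -1275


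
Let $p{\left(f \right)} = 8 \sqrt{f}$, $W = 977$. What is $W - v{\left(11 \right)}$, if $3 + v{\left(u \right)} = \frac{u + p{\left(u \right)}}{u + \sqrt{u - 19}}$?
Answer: $\frac{126299}{129} - \frac{88 \sqrt{11}}{129} + \frac{16 i \sqrt{22}}{129} + \frac{22 i \sqrt{2}}{129} \approx 976.8 + 0.82294 i$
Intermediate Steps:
$v{\left(u \right)} = -3 + \frac{u + 8 \sqrt{u}}{u + \sqrt{-19 + u}}$ ($v{\left(u \right)} = -3 + \frac{u + 8 \sqrt{u}}{u + \sqrt{u - 19}} = -3 + \frac{u + 8 \sqrt{u}}{u + \sqrt{-19 + u}}$)
$W - v{\left(11 \right)} = 977 - \frac{- 3 \sqrt{-19 + 11} - 22 + 8 \sqrt{11}}{11 + \sqrt{-19 + 11}} = 977 - \frac{- 3 \sqrt{-8} - 22 + 8 \sqrt{11}}{11 + \sqrt{-8}} = 977 - \frac{- 3 \cdot 2 i \sqrt{2} - 22 + 8 \sqrt{11}}{11 + 2 i \sqrt{2}} = 977 - \frac{- 6 i \sqrt{2} - 22 + 8 \sqrt{11}}{11 + 2 i \sqrt{2}} = 977 - \frac{-22 + 8 \sqrt{11} - 6 i \sqrt{2}}{11 + 2 i \sqrt{2}}$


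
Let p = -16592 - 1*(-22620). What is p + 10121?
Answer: 16149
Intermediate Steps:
p = 6028 (p = -16592 + 22620 = 6028)
p + 10121 = 6028 + 10121 = 16149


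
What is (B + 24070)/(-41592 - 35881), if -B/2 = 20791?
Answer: 1592/7043 ≈ 0.22604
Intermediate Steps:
B = -41582 (B = -2*20791 = -41582)
(B + 24070)/(-41592 - 35881) = (-41582 + 24070)/(-41592 - 35881) = -17512/(-77473) = -17512*(-1/77473) = 1592/7043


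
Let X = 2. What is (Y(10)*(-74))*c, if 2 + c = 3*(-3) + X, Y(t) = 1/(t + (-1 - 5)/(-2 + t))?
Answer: 72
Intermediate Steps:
Y(t) = 1/(t - 6/(-2 + t))
c = -9 (c = -2 + (3*(-3) + 2) = -2 + (-9 + 2) = -2 - 7 = -9)
(Y(10)*(-74))*c = (((2 - 1*10)/(6 - 1*10**2 + 2*10))*(-74))*(-9) = (((2 - 10)/(6 - 1*100 + 20))*(-74))*(-9) = ((-8/(6 - 100 + 20))*(-74))*(-9) = ((-8/(-74))*(-74))*(-9) = (-1/74*(-8)*(-74))*(-9) = ((4/37)*(-74))*(-9) = -8*(-9) = 72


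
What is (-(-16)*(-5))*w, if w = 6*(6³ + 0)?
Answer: -103680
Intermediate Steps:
w = 1296 (w = 6*(216 + 0) = 6*216 = 1296)
(-(-16)*(-5))*w = -(-16)*(-5)*1296 = -8*10*1296 = -80*1296 = -103680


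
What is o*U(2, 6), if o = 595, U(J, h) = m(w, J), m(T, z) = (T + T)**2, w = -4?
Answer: 38080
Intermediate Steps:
m(T, z) = 4*T**2 (m(T, z) = (2*T)**2 = 4*T**2)
U(J, h) = 64 (U(J, h) = 4*(-4)**2 = 4*16 = 64)
o*U(2, 6) = 595*64 = 38080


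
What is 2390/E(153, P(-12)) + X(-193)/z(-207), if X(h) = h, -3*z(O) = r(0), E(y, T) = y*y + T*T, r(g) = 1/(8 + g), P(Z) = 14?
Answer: 21868150/4721 ≈ 4632.1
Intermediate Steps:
E(y, T) = T² + y² (E(y, T) = y² + T² = T² + y²)
z(O) = -1/24 (z(O) = -1/(3*(8 + 0)) = -⅓/8 = -⅓*⅛ = -1/24)
2390/E(153, P(-12)) + X(-193)/z(-207) = 2390/(14² + 153²) - 193/(-1/24) = 2390/(196 + 23409) - 193*(-24) = 2390/23605 + 4632 = 2390*(1/23605) + 4632 = 478/4721 + 4632 = 21868150/4721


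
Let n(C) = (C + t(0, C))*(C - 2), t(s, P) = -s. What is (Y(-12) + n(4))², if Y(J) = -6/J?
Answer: 289/4 ≈ 72.250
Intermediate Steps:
n(C) = C*(-2 + C) (n(C) = (C - 1*0)*(C - 2) = (C + 0)*(-2 + C) = C*(-2 + C))
(Y(-12) + n(4))² = (-6/(-12) + 4*(-2 + 4))² = (-6*(-1/12) + 4*2)² = (½ + 8)² = (17/2)² = 289/4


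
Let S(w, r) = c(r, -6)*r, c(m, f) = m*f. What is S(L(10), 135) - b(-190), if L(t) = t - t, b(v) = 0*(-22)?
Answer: -109350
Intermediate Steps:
c(m, f) = f*m
b(v) = 0
L(t) = 0
S(w, r) = -6*r² (S(w, r) = (-6*r)*r = -6*r²)
S(L(10), 135) - b(-190) = -6*135² - 1*0 = -6*18225 + 0 = -109350 + 0 = -109350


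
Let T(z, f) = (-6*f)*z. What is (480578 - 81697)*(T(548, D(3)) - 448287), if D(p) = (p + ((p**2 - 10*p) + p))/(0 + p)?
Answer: -172255563207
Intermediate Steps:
D(p) = (p**2 - 8*p)/p (D(p) = (p + (p**2 - 9*p))/p = (p**2 - 8*p)/p)
T(z, f) = -6*f*z
(480578 - 81697)*(T(548, D(3)) - 448287) = (480578 - 81697)*(-6*(-8 + 3)*548 - 448287) = 398881*(-6*(-5)*548 - 448287) = 398881*(16440 - 448287) = 398881*(-431847) = -172255563207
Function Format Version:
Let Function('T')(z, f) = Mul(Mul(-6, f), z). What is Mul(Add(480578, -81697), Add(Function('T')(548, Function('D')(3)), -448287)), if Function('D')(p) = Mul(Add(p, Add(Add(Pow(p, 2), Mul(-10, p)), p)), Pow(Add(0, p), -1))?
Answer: -172255563207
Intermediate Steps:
Function('D')(p) = Mul(Pow(p, -1), Add(Pow(p, 2), Mul(-8, p))) (Function('D')(p) = Mul(Add(p, Add(Pow(p, 2), Mul(-9, p))), Pow(p, -1)) = Mul(Add(Pow(p, 2), Mul(-8, p)), Pow(p, -1)) = Mul(Pow(p, -1), Add(Pow(p, 2), Mul(-8, p))))
Function('T')(z, f) = Mul(-6, f, z)
Mul(Add(480578, -81697), Add(Function('T')(548, Function('D')(3)), -448287)) = Mul(Add(480578, -81697), Add(Mul(-6, Add(-8, 3), 548), -448287)) = Mul(398881, Add(Mul(-6, -5, 548), -448287)) = Mul(398881, Add(16440, -448287)) = Mul(398881, -431847) = -172255563207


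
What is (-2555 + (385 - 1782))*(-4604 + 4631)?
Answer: -106704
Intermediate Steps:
(-2555 + (385 - 1782))*(-4604 + 4631) = (-2555 - 1397)*27 = -3952*27 = -106704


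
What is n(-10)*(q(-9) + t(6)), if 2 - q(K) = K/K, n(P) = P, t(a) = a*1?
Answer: -70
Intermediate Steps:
t(a) = a
q(K) = 1 (q(K) = 2 - K/K = 2 - 1*1 = 2 - 1 = 1)
n(-10)*(q(-9) + t(6)) = -10*(1 + 6) = -10*7 = -70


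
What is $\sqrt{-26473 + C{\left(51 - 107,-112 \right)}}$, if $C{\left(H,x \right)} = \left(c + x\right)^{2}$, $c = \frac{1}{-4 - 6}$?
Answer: $\frac{i \sqrt{1390659}}{10} \approx 117.93 i$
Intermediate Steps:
$c = - \frac{1}{10}$ ($c = \frac{1}{-10} = - \frac{1}{10} \approx -0.1$)
$C{\left(H,x \right)} = \left(- \frac{1}{10} + x\right)^{2}$
$\sqrt{-26473 + C{\left(51 - 107,-112 \right)}} = \sqrt{-26473 + \frac{\left(-1 + 10 \left(-112\right)\right)^{2}}{100}} = \sqrt{-26473 + \frac{\left(-1 - 1120\right)^{2}}{100}} = \sqrt{-26473 + \frac{\left(-1121\right)^{2}}{100}} = \sqrt{-26473 + \frac{1}{100} \cdot 1256641} = \sqrt{-26473 + \frac{1256641}{100}} = \sqrt{- \frac{1390659}{100}} = \frac{i \sqrt{1390659}}{10}$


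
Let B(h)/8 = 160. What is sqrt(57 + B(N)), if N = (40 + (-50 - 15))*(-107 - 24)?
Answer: sqrt(1337) ≈ 36.565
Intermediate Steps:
N = 3275 (N = (40 - 65)*(-131) = -25*(-131) = 3275)
B(h) = 1280 (B(h) = 8*160 = 1280)
sqrt(57 + B(N)) = sqrt(57 + 1280) = sqrt(1337)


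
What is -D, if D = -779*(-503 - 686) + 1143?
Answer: -927374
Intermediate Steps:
D = 927374 (D = -779*(-1189) + 1143 = 926231 + 1143 = 927374)
-D = -1*927374 = -927374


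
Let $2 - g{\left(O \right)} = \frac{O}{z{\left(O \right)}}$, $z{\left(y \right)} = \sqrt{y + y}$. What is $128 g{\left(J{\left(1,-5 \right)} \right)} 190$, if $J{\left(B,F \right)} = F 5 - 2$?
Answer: $48640 - 36480 i \sqrt{6} \approx 48640.0 - 89357.0 i$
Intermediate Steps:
$J{\left(B,F \right)} = -2 + 5 F$ ($J{\left(B,F \right)} = 5 F - 2 = -2 + 5 F$)
$z{\left(y \right)} = \sqrt{2} \sqrt{y}$ ($z{\left(y \right)} = \sqrt{2 y} = \sqrt{2} \sqrt{y}$)
$g{\left(O \right)} = 2 - \frac{\sqrt{2} \sqrt{O}}{2}$ ($g{\left(O \right)} = 2 - \frac{O}{\sqrt{2} \sqrt{O}} = 2 - O \frac{\sqrt{2}}{2 \sqrt{O}} = 2 - \frac{\sqrt{2} \sqrt{O}}{2}$)
$128 g{\left(J{\left(1,-5 \right)} \right)} 190 = 128 \left(2 - \frac{\sqrt{2} \sqrt{-2 + 5 \left(-5\right)}}{2}\right) 190 = 128 \left(2 - \frac{\sqrt{2} \sqrt{-2 - 25}}{2}\right) 190 = 128 \left(2 - \frac{\sqrt{2} \sqrt{-27}}{2}\right) 190 = 128 \left(2 - \frac{\sqrt{2} \cdot 3 i \sqrt{3}}{2}\right) 190 = 128 \left(2 - \frac{3 i \sqrt{6}}{2}\right) 190 = \left(256 - 192 i \sqrt{6}\right) 190 = 48640 - 36480 i \sqrt{6}$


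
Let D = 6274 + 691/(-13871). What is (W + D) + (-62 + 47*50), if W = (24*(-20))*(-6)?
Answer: 158711291/13871 ≈ 11442.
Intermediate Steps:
D = 87025963/13871 (D = 6274 + 691*(-1/13871) = 6274 - 691/13871 = 87025963/13871 ≈ 6274.0)
W = 2880 (W = -480*(-6) = 2880)
(W + D) + (-62 + 47*50) = (2880 + 87025963/13871) + (-62 + 47*50) = 126974443/13871 + (-62 + 2350) = 126974443/13871 + 2288 = 158711291/13871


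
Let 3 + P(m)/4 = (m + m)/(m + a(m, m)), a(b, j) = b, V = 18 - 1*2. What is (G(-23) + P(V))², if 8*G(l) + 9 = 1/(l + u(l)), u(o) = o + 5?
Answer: 2241009/26896 ≈ 83.321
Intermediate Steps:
V = 16 (V = 18 - 2 = 16)
u(o) = 5 + o
G(l) = -9/8 + 1/(8*(5 + 2*l)) (G(l) = -9/8 + 1/(8*(l + (5 + l))) = -9/8 + 1/(8*(5 + 2*l)))
P(m) = -8 (P(m) = -12 + 4*((m + m)/(m + m)) = -12 + 4*((2*m)/((2*m))) = -12 + 4*((2*m)*(1/(2*m))) = -12 + 4*1 = -12 + 4 = -8)
(G(-23) + P(V))² = ((-22 - 9*(-23))/(4*(5 + 2*(-23))) - 8)² = ((-22 + 207)/(4*(5 - 46)) - 8)² = ((¼)*185/(-41) - 8)² = ((¼)*(-1/41)*185 - 8)² = (-185/164 - 8)² = (-1497/164)² = 2241009/26896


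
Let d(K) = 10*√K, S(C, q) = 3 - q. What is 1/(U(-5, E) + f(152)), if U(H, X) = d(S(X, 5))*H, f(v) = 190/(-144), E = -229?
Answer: -1368/5185805 + 10368*I*√2/1037161 ≈ -0.0002638 + 0.014137*I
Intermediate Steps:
f(v) = -95/72 (f(v) = 190*(-1/144) = -95/72)
U(H, X) = 10*I*H*√2 (U(H, X) = (10*√(3 - 1*5))*H = (10*√(3 - 5))*H = (10*√(-2))*H = (10*(I*√2))*H = (10*I*√2)*H = 10*I*H*√2)
1/(U(-5, E) + f(152)) = 1/(10*I*(-5)*√2 - 95/72) = 1/(-50*I*√2 - 95/72) = 1/(-95/72 - 50*I*√2)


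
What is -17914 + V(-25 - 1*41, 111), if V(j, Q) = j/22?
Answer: -17917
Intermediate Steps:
V(j, Q) = j/22 (V(j, Q) = j*(1/22) = j/22)
-17914 + V(-25 - 1*41, 111) = -17914 + (-25 - 1*41)/22 = -17914 + (-25 - 41)/22 = -17914 + (1/22)*(-66) = -17914 - 3 = -17917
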